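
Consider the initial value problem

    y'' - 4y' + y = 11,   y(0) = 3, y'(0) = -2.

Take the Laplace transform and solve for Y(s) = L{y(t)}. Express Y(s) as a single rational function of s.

Y(s) = (3*s^2 - 14*s + 11)/(s^3 - 4*s^2 + s)

Transform both sides with L{·}.
Using L{y''} = s^2 Y - s·y(0) - y'(0) and L{y'} = sY - y(0), with y(0) = 3, y'(0) = -2, the left side becomes (s^2 - 4*s + 1)Y - (3*s - 14).
The right side is L{11} = 11/s.
So (s^2 - 4*s + 1)Y = 11/s + (3*s - 14).
Isolate Y and clear denominators.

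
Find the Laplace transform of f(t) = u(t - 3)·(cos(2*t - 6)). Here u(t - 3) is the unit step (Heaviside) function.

s*exp(-3*s)/(s^2 + 4)

By the second shifting theorem, L{u(t - c)·g(t - c)} = e^(-cs)·G(s) with c = 3 and G(s) = L{g(t)}.
L{cos(2t)} = s/(s^2 + 4).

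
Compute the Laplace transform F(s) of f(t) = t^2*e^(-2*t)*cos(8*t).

F(s) = 2*(s + 2)*(s^2 + 4*s - 188)/(s^2 + 4*s + 68)^3

L{cos(8t)} = s/(s^2 + 64).
Multiplying by e^(-2t) shifts s → s + 2, so L{e^(-2*t)*cos(8*t)} = (s + 2)/((s + 2)^2 + 64).
Then apply L{t^2·g(t)} = (-1)^2 d^2/ds^2[G(s)] with G(s) = (s + 2)/((s + 2)^2 + 64):
differentiating 2 times and applying the sign gives 2*(s + 2)*(s^2 + 4*s - 188)/(s^2 + 4*s + 68)^3.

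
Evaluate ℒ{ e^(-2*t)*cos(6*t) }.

L{cos(6t)} = s/(s^2 + 36).
By the first shifting theorem, multiplying by e^(-2t) replaces s with s + 2.

(s + 2)/((s + 2)^2 + 36)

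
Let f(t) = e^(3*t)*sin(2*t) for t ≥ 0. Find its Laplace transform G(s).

L{sin(2t)} = 2/(s^2 + 4).
By the first shifting theorem, multiplying by e^(3t) replaces s with s - 3.

G(s) = 2/((s - 3)^2 + 4)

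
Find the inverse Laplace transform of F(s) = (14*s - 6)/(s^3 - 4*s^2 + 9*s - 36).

2*exp(4*t) + 2*sin(3*t) - 2*cos(3*t)

Factor the denominator: s^3 - 4*s^2 + 9*s - 36 = (s - 4)*(s^2 + 9).
Partial fraction decomposition gives [2/(s - 4)] + [-2*s/(s^2 + 9)] + [6/(s^2 + 9)].
Invert each term: 2/(s - 4) ↔ 2e^(4t); -2·s/(s^2 + 9) ↔ -2cos(3t); 2·3/(s^2 + 9) ↔ 2sin(3t).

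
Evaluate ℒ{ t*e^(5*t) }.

L{e^(5t)} = 1/(s - 5).
Then apply L{t·g(t)} = -d/ds[G(s)] with G(s) = 1/(s - 5):
differentiating 1 time and applying the sign gives (s - 5)^(-2).

(s - 5)^(-2)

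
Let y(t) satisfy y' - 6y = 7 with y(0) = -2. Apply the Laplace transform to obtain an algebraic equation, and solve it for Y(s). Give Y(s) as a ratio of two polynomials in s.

Y(s) = (-2*s + 7)/(s^2 - 6*s)

Transform both sides with L{·}.
The derivative rules (L{y'} = sY - y(0) = sY - (-2)) turn the left side into (s - 6)Y - (-2).
The right side is L{7} = 7/s.
So (s - 6)Y = 7/s + (-2).
Isolate Y and clear denominators.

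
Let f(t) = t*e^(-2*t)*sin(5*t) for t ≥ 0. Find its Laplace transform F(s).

F(s) = 10*(s + 2)/(s^2 + 4*s + 29)^2

L{sin(5t)} = 5/(s^2 + 25).
Multiplying by e^(-2t) shifts s → s + 2, so L{e^(-2*t)*sin(5*t)} = 5/((s + 2)^2 + 25).
Then apply L{t·g(t)} = -d/ds[G(s)] with G(s) = 5/((s + 2)^2 + 25):
differentiating 1 time and applying the sign gives 10*(s + 2)/(s^2 + 4*s + 29)^2.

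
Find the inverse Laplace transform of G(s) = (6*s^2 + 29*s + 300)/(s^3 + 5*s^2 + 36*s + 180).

Factor the denominator: s^3 + 5*s^2 + 36*s + 180 = (s + 5)*(s^2 + 36).
Partial fraction decomposition gives [5/(s + 5)] + [s/(s^2 + 36)] + [24/(s^2 + 36)].
Invert each term: 5/(s + 5) ↔ 5e^(-5t); 1·s/(s^2 + 36) ↔ cos(6t); 4·6/(s^2 + 36) ↔ 4sin(6t).

4*sin(6*t) + cos(6*t) + 5*exp(-5*t)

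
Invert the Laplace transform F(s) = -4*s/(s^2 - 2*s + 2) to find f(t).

Complete the square in the denominator: s^2 - 2*s + 2 = (s - 1)^2 + 1^2.
Split the numerator to match: -4*s = -4·(s - 1) - 4·1.
Invert each term: -4·(s - 1)/((s - 1)^2 + 1) ↔ -4e^(t)cos(t); -4·1/((s - 1)^2 + 1) ↔ -4e^(t)sin(t).

f(t) = -4*exp(t)*sin(t) - 4*exp(t)*cos(t)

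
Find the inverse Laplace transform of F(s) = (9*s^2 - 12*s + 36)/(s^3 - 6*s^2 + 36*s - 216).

4*exp(6*t) + 3*sin(6*t) + 5*cos(6*t)

Factor the denominator: s^3 - 6*s^2 + 36*s - 216 = (s - 6)*(s^2 + 36).
Partial fraction decomposition gives [4/(s - 6)] + [5*s/(s^2 + 36)] + [18/(s^2 + 36)].
Invert each term: 4/(s - 6) ↔ 4e^(6t); 5·s/(s^2 + 36) ↔ 5cos(6t); 3·6/(s^2 + 36) ↔ 3sin(6t).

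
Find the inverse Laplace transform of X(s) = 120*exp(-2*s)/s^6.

Heaviside(t - 2)*((t - 2)^5)

The factor e^(-2s) signals a time shift by c = 2 (second shifting theorem).
L{t^5} = 5!/s^6 = 120/s^6, so L^-1{120/s^6} = t^5.
Hence the inverse is u(t - 2) times that function evaluated at t - 2.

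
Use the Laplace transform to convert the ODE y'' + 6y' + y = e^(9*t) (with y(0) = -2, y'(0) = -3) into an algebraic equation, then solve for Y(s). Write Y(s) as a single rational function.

Y(s) = (-2*s^2 + 3*s + 136)/(s^3 - 3*s^2 - 53*s - 9)

Transform both sides with L{·}.
Using L{y''} = s^2 Y - s·y(0) - y'(0) and L{y'} = sY - y(0), with y(0) = -2, y'(0) = -3, the left side becomes (s^2 + 6*s + 1)Y - (-2*s - 15).
The right side is L{e^(9*t)} = 1/(s - 9).
So (s^2 + 6*s + 1)Y = 1/(s - 9) + (-2*s - 15).
Divide through and combine into a single rational function.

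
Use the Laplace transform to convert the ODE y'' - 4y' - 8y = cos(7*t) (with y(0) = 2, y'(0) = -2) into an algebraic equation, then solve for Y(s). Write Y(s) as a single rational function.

Y(s) = (2*s^3 - 10*s^2 + 99*s - 490)/(s^4 - 4*s^3 + 41*s^2 - 196*s - 392)

Take the Laplace transform of both sides.
With L{y''} = s^2 Y - s·y(0) - y'(0) and L{y'} = sY - y(0), with y(0) = 2, y'(0) = -2: the LHS transforms to (s^2 - 4*s - 8)Y - (2*s - 10).
The right side is L{cos(7*t)} = s/(s^2 + 49).
So (s^2 - 4*s - 8)Y = s/(s^2 + 49) + (2*s - 10).
Solve for Y(s) and write it as one ratio of polynomials.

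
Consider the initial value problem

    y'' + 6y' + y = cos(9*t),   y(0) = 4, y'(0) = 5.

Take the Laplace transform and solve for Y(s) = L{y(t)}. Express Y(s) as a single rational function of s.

Y(s) = (4*s^3 + 29*s^2 + 325*s + 2349)/(s^4 + 6*s^3 + 82*s^2 + 486*s + 81)

Transform both sides with L{·}.
The derivative rules (L{y''} = s^2 Y - s·y(0) - y'(0) and L{y'} = sY - y(0), with y(0) = 4, y'(0) = 5) turn the left side into (s^2 + 6*s + 1)Y - (4*s + 29).
The right side is L{cos(9*t)} = s/(s^2 + 81).
So (s^2 + 6*s + 1)Y = s/(s^2 + 81) + (4*s + 29).
Solve for Y(s) and write it as one ratio of polynomials.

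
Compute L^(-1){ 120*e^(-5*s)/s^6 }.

The factor e^(-5s) signals a time shift by c = 5 (second shifting theorem).
L{t^5} = 5!/s^6 = 120/s^6, so L^-1{120/s^6} = t^5.
Hence the inverse is u(t - 5) times that function evaluated at t - 5.

Heaviside(t - 5)*((t - 5)^5)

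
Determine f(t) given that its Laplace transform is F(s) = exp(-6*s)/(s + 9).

The factor e^(-6s) signals a time shift by c = 6 (second shifting theorem).
L{e^(-9t)} = 1/(s + 9), so L^-1{1/(s + 9)} = exp(-9*t).
Hence the inverse is u(t - 6) times that function evaluated at t - 6.

f(t) = Heaviside(t - 6)*(exp(-9*t + 54))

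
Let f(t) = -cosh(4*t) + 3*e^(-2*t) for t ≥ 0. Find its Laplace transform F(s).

By linearity of the Laplace transform, transform each term separately.
(-1)·[L{cosh(4t)} = s/(s^2 - 16)]; (3)·[L{e^(-2t)} = 1/(s + 2)].

F(s) = -s/(s^2 - 16) + 3/(s + 2)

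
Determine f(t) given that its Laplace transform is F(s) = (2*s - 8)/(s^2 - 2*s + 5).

Complete the square in the denominator: s^2 - 2*s + 5 = (s - 1)^2 + 2^2.
Split the numerator to match: 2*s - 8 = 2·(s - 1) - 3·2.
Invert each term: 2·(s - 1)/((s - 1)^2 + 4) ↔ 2e^(t)cos(2t); -3·2/((s - 1)^2 + 4) ↔ -3e^(t)sin(2t).

f(t) = -3*exp(t)*sin(2*t) + 2*exp(t)*cos(2*t)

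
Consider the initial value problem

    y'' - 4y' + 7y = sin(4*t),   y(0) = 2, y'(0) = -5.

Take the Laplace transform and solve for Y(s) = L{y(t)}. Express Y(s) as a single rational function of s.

Take the Laplace transform of both sides.
Using L{y''} = s^2 Y - s·y(0) - y'(0) and L{y'} = sY - y(0), with y(0) = 2, y'(0) = -5, the left side becomes (s^2 - 4*s + 7)Y - (2*s - 13).
The right side is L{sin(4*t)} = 4/(s^2 + 16).
So (s^2 - 4*s + 7)Y = 4/(s^2 + 16) + (2*s - 13).
Divide through and combine into a single rational function.

Y(s) = (2*s^3 - 13*s^2 + 32*s - 204)/(s^4 - 4*s^3 + 23*s^2 - 64*s + 112)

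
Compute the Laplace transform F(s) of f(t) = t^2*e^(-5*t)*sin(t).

L{sin(t)} = 1/(s^2 + 1).
Multiplying by e^(-5t) shifts s → s + 5, so L{e^(-5*t)*sin(t)} = 1/((s + 5)^2 + 1).
Then apply L{t^2·g(t)} = (-1)^2 d^2/ds^2[G(s)] with G(s) = 1/((s + 5)^2 + 1):
differentiating 2 times and applying the sign gives 2*(3*s^2 + 30*s + 74)/(s^2 + 10*s + 26)^3.

F(s) = 2*(3*s^2 + 30*s + 74)/(s^2 + 10*s + 26)^3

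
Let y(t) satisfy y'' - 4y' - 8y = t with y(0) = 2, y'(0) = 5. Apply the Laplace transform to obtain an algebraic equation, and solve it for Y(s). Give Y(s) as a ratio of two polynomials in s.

Transform both sides with L{·}.
With L{y''} = s^2 Y - s·y(0) - y'(0) and L{y'} = sY - y(0), with y(0) = 2, y'(0) = 5: the LHS transforms to (s^2 - 4*s - 8)Y - (2*s - 3).
The right side is L{t} = s^(-2).
So (s^2 - 4*s - 8)Y = s^(-2) + (2*s - 3).
Solve for Y(s) and write it as one ratio of polynomials.

Y(s) = (2*s^3 - 3*s^2 + 1)/(s^4 - 4*s^3 - 8*s^2)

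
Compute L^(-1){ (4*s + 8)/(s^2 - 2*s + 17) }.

Complete the square in the denominator: s^2 - 2*s + 17 = (s - 1)^2 + 4^2.
Split the numerator to match: 4*s + 8 = 4·(s - 1) + 3·4.
Invert each term: 4·(s - 1)/((s - 1)^2 + 16) ↔ 4e^(t)cos(4t); 3·4/((s - 1)^2 + 16) ↔ 3e^(t)sin(4t).

3*exp(t)*sin(4*t) + 4*exp(t)*cos(4*t)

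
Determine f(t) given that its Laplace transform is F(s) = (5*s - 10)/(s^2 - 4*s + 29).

Rewrite the denominator: s^2 - 4*s + 29 = (s - 2)^2 + 25.
The form in (s - 2) signals a first-shifting-theorem factor e^(2t).
Since L{cos(5t)} = s/(s^2 + 25), the inverse is exp(2*t)*cos(5*t), scaled by 5.

f(t) = 5*exp(2*t)*cos(5*t)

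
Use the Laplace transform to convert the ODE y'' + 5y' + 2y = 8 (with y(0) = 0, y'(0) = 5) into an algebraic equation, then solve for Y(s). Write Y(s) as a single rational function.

Y(s) = (5*s + 8)/(s^3 + 5*s^2 + 2*s)

Laplace-transform each side.
The derivative rules (L{y''} = s^2 Y - s·y(0) - y'(0) and L{y'} = sY - y(0), with y(0) = 0, y'(0) = 5) turn the left side into (s^2 + 5*s + 2)Y - (5).
The right side is L{8} = 8/s.
So (s^2 + 5*s + 2)Y = 8/s + (5).
Isolate Y and clear denominators.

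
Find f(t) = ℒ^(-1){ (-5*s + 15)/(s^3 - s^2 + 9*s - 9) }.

f(t) = exp(t) - 2*sin(3*t) - cos(3*t)

Factor the denominator: s^3 - s^2 + 9*s - 9 = (s - 1)*(s^2 + 9).
Partial fraction decomposition gives [1/(s - 1)] + [-s/(s^2 + 9)] + [-6/(s^2 + 9)].
Invert each term: 1/(s - 1) ↔ e^(t); -1·s/(s^2 + 9) ↔ -cos(3t); -2·3/(s^2 + 9) ↔ -2sin(3t).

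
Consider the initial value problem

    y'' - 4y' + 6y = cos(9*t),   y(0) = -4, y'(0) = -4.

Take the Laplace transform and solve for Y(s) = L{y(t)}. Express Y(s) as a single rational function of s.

Laplace-transform each side.
Using L{y''} = s^2 Y - s·y(0) - y'(0) and L{y'} = sY - y(0), with y(0) = -4, y'(0) = -4, the left side becomes (s^2 - 4*s + 6)Y - (-4*s + 12).
The right side is L{cos(9*t)} = s/(s^2 + 81).
So (s^2 - 4*s + 6)Y = s/(s^2 + 81) + (-4*s + 12).
Isolate Y and clear denominators.

Y(s) = (-4*s^3 + 12*s^2 - 323*s + 972)/(s^4 - 4*s^3 + 87*s^2 - 324*s + 486)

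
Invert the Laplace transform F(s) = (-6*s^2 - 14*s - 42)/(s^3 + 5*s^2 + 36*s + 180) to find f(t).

Factor the denominator: s^3 + 5*s^2 + 36*s + 180 = (s + 5)*(s^2 + 36).
Partial fraction decomposition gives [-2/(s + 5)] + [-4*s/(s^2 + 36)] + [6/(s^2 + 36)].
Invert each term: -2/(s + 5) ↔ -2e^(-5t); -4·s/(s^2 + 36) ↔ -4cos(6t); 1·6/(s^2 + 36) ↔ sin(6t).

f(t) = sin(6*t) - 4*cos(6*t) - 2*exp(-5*t)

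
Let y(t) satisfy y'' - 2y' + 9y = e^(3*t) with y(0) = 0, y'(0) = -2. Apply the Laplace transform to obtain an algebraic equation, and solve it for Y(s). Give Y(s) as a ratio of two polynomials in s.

Y(s) = (-2*s + 7)/(s^3 - 5*s^2 + 15*s - 27)

Laplace-transform each side.
Using L{y''} = s^2 Y - s·y(0) - y'(0) and L{y'} = sY - y(0), with y(0) = 0, y'(0) = -2, the left side becomes (s^2 - 2*s + 9)Y - (-2).
The right side is L{e^(3*t)} = 1/(s - 3).
So (s^2 - 2*s + 9)Y = 1/(s - 3) + (-2).
Solve for Y(s) and write it as one ratio of polynomials.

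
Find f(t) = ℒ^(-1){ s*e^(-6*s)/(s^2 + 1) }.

The factor e^(-6s) signals a time shift by c = 6 (second shifting theorem).
L{cos(t)} = s/(s^2 + 1), so L^-1{s/(s^2 + 1)} = cos(t).
Hence the inverse is u(t - 6) times that function evaluated at t - 6.

f(t) = Heaviside(t - 6)*(cos(t - 6))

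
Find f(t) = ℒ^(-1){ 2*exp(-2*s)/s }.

f(t) = Heaviside(t - 2)*(2)

The factor e^(-2s) signals a time shift by c = 2 (second shifting theorem).
L{2} = 2/s, so L^-1{2/s} = 2.
Hence the inverse is u(t - 2) times that function evaluated at t - 2.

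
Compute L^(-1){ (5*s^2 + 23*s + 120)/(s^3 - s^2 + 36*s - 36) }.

4*exp(t) + 4*sin(6*t) + cos(6*t)

Factor the denominator: s^3 - s^2 + 36*s - 36 = (s - 1)*(s^2 + 36).
Partial fraction decomposition gives [4/(s - 1)] + [s/(s^2 + 36)] + [24/(s^2 + 36)].
Invert each term: 4/(s - 1) ↔ 4e^(t); 1·s/(s^2 + 36) ↔ cos(6t); 4·6/(s^2 + 36) ↔ 4sin(6t).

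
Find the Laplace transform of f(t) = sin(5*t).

5/(s^2 + 25)

L{sin(5t)} = 5/(s^2 + 25).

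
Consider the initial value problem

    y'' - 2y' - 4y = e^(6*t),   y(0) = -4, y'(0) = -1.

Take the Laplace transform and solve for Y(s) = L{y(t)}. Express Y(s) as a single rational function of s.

Y(s) = (-4*s^2 + 31*s - 41)/(s^3 - 8*s^2 + 8*s + 24)

Take the Laplace transform of both sides.
With L{y''} = s^2 Y - s·y(0) - y'(0) and L{y'} = sY - y(0), with y(0) = -4, y'(0) = -1: the LHS transforms to (s^2 - 2*s - 4)Y - (-4*s + 7).
The right side is L{e^(6*t)} = 1/(s - 6).
So (s^2 - 2*s - 4)Y = 1/(s - 6) + (-4*s + 7).
Solve for Y(s) and write it as one ratio of polynomials.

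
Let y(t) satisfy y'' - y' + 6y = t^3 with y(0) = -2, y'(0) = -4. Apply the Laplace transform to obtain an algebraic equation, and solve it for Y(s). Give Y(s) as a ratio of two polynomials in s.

Transform both sides with L{·}.
Using L{y''} = s^2 Y - s·y(0) - y'(0) and L{y'} = sY - y(0), with y(0) = -2, y'(0) = -4, the left side becomes (s^2 - s + 6)Y - (-2*s - 2).
The right side is L{t^3} = 6/s^4.
So (s^2 - s + 6)Y = 6/s^4 + (-2*s - 2).
Solve for Y(s) and write it as one ratio of polynomials.

Y(s) = (-2*s^5 - 2*s^4 + 6)/(s^6 - s^5 + 6*s^4)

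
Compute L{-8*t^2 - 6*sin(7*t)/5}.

-42/(5*(s^2 + 49)) - 16/s^3

The transform is linear, so treat each term independently.
(-6/5)·[L{sin(7t)} = 7/(s^2 + 49)]; (-8)·[L{t^2} = 2!/s^3 = 2/s^3].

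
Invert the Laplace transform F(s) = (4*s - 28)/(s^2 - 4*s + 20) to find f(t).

Complete the square in the denominator: s^2 - 4*s + 20 = (s - 2)^2 + 4^2.
Split the numerator to match: 4*s - 28 = 4·(s - 2) - 5·4.
Invert each term: 4·(s - 2)/((s - 2)^2 + 16) ↔ 4e^(2t)cos(4t); -5·4/((s - 2)^2 + 16) ↔ -5e^(2t)sin(4t).

f(t) = -5*exp(2*t)*sin(4*t) + 4*exp(2*t)*cos(4*t)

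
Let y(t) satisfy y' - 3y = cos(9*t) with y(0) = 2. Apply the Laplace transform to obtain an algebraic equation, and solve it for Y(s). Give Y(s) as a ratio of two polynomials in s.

Apply the Laplace transform to the equation.
With L{y'} = sY - y(0) = sY - 2: the LHS transforms to (s - 3)Y - (2).
The right side is L{cos(9*t)} = s/(s^2 + 81).
So (s - 3)Y = s/(s^2 + 81) + (2).
Divide through and combine into a single rational function.

Y(s) = (2*s^2 + s + 162)/(s^3 - 3*s^2 + 81*s - 243)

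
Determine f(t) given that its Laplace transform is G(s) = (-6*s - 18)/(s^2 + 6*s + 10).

Rewrite the denominator: s^2 + 6*s + 10 = (s + 3)^2 + 1.
The form in (s + 3) signals a first-shifting-theorem factor e^(-3t).
Since L{cos(t)} = s/(s^2 + 1), the inverse is e^(-3*t)*cos(t), scaled by -6.

f(t) = -6*exp(-3*t)*cos(t)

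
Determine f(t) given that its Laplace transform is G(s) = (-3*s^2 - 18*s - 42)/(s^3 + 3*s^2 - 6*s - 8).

f(t) = -5*exp(2*t) + 3*exp(-t) - exp(-4*t)

Factor the denominator: s^3 + 3*s^2 - 6*s - 8 = (s - 2)*(s + 1)*(s + 4).
Partial fraction decomposition gives [-1/(s + 4)] + [3/(s + 1)] + [-5/(s - 2)].
Invert each term: -1/(s + 4) ↔ -e^(-4t); 3/(s + 1) ↔ 3e^(-t); -5/(s - 2) ↔ -5e^(2t).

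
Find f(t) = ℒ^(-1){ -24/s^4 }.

Since L{t^3} = 3!/s^4 = 6/s^4, the inverse is t^3, scaled by -4.

f(t) = -4*t^3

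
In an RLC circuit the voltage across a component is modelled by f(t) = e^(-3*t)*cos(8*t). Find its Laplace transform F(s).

L{cos(8t)} = s/(s^2 + 64).
By the first shifting theorem, multiplying by e^(-3t) replaces s with s + 3.

F(s) = (s + 3)/((s + 3)^2 + 64)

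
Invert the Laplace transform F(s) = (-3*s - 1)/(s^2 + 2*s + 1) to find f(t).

f(t) = 2*t*exp(-t) - 3*exp(-t)

Factor the denominator: s^2 + 2*s + 1 = (s + 1)^2.
Partial fraction decomposition gives [-3/(s + 1)] + [2/(s + 1)^2].
Invert each term: -3/(s + 1) ↔ -3e^(-t); 2/(s + 1)^2 ↔ 2t·e^(-t).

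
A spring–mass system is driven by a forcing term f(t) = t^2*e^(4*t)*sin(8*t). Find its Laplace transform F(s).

L{sin(8t)} = 8/(s^2 + 64).
Multiplying by e^(4t) shifts s → s - 4, so L{e^(4*t)*sin(8*t)} = 8/((s - 4)^2 + 64).
Then apply L{t^2·g(t)} = (-1)^2 d^2/ds^2[G(s)] with G(s) = 8/((s - 4)^2 + 64):
differentiating 2 times and applying the sign gives 16*(3*s^2 - 24*s - 16)/(s^2 - 8*s + 80)^3.

F(s) = 16*(3*s^2 - 24*s - 16)/(s^2 - 8*s + 80)^3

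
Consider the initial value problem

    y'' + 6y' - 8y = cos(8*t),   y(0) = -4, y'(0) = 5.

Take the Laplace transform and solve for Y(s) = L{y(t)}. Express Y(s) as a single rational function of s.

Apply the Laplace transform to the equation.
With L{y''} = s^2 Y - s·y(0) - y'(0) and L{y'} = sY - y(0), with y(0) = -4, y'(0) = 5: the LHS transforms to (s^2 + 6*s - 8)Y - (-4*s - 19).
The right side is L{cos(8*t)} = s/(s^2 + 64).
So (s^2 + 6*s - 8)Y = s/(s^2 + 64) + (-4*s - 19).
Solve for Y(s) and write it as one ratio of polynomials.

Y(s) = (-4*s^3 - 19*s^2 - 255*s - 1216)/(s^4 + 6*s^3 + 56*s^2 + 384*s - 512)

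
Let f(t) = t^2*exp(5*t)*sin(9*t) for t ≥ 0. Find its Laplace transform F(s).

F(s) = 54*(s^2 - 10*s - 2)/(s^2 - 10*s + 106)^3

L{sin(9t)} = 9/(s^2 + 81).
Multiplying by e^(5t) shifts s → s - 5, so L{exp(5*t)*sin(9*t)} = 9/((s - 5)^2 + 81).
Then apply L{t^2·g(t)} = (-1)^2 d^2/ds^2[G(s)] with G(s) = 9/((s - 5)^2 + 81):
differentiating 2 times and applying the sign gives 54*(s^2 - 10*s - 2)/(s^2 - 10*s + 106)^3.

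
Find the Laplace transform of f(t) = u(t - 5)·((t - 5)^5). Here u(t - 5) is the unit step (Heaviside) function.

By the second shifting theorem, L{u(t - c)·g(t - c)} = e^(-cs)·G(s) with c = 5 and G(s) = L{g(t)}.
L{t^5} = 5!/s^6 = 120/s^6.

120*exp(-5*s)/s^6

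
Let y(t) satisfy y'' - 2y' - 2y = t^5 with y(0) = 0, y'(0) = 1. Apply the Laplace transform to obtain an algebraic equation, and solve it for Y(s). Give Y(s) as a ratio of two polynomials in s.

Take the Laplace transform of both sides.
With L{y''} = s^2 Y - s·y(0) - y'(0) and L{y'} = sY - y(0), with y(0) = 0, y'(0) = 1: the LHS transforms to (s^2 - 2*s - 2)Y - (1).
The right side is L{t^5} = 120/s^6.
So (s^2 - 2*s - 2)Y = 120/s^6 + (1).
Divide through and combine into a single rational function.

Y(s) = (s^6 + 120)/(s^8 - 2*s^7 - 2*s^6)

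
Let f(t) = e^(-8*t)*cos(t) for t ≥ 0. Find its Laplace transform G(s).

G(s) = (s + 8)/((s + 8)^2 + 1)

L{cos(t)} = s/(s^2 + 1).
By the first shifting theorem, multiplying by e^(-8t) replaces s with s + 8.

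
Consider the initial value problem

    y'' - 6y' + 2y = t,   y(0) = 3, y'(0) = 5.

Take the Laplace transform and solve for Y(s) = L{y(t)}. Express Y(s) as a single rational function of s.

Apply the Laplace transform to the equation.
With L{y''} = s^2 Y - s·y(0) - y'(0) and L{y'} = sY - y(0), with y(0) = 3, y'(0) = 5: the LHS transforms to (s^2 - 6*s + 2)Y - (3*s - 13).
The right side is L{t} = s^(-2).
So (s^2 - 6*s + 2)Y = s^(-2) + (3*s - 13).
Isolate Y and clear denominators.

Y(s) = (3*s^3 - 13*s^2 + 1)/(s^4 - 6*s^3 + 2*s^2)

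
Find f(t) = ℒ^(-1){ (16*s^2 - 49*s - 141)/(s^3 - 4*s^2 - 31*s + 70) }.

Factor the denominator: s^3 - 4*s^2 - 31*s + 70 = (s - 7)*(s - 2)*(s + 5).
Partial fraction decomposition gives [5/(s - 2)] + [6/(s + 5)] + [5/(s - 7)].
Invert each term: 5/(s - 2) ↔ 5e^(2t); 6/(s + 5) ↔ 6e^(-5t); 5/(s - 7) ↔ 5e^(7t).

f(t) = 5*exp(7*t) + 5*exp(2*t) + 6*exp(-5*t)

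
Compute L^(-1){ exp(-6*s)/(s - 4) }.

Heaviside(t - 6)*(exp(4*t - 24))

The factor e^(-6s) signals a time shift by c = 6 (second shifting theorem).
L{e^(4t)} = 1/(s - 4), so L^-1{1/(s - 4)} = exp(4*t).
Hence the inverse is u(t - 6) times that function evaluated at t - 6.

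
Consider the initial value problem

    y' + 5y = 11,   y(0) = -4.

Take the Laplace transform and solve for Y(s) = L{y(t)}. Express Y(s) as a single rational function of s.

Apply the Laplace transform to the equation.
Using L{y'} = sY - y(0) = sY - (-4), the left side becomes (s + 5)Y - (-4).
The right side is L{11} = 11/s.
So (s + 5)Y = 11/s + (-4).
Divide through and combine into a single rational function.

Y(s) = (-4*s + 11)/(s^2 + 5*s)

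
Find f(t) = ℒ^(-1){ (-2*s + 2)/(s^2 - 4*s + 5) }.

Complete the square in the denominator: s^2 - 4*s + 5 = (s - 2)^2 + 1^2.
Split the numerator to match: -2*s + 2 = -2·(s - 2) - 2·1.
Invert each term: -2·(s - 2)/((s - 2)^2 + 1) ↔ -2e^(2t)cos(t); -2·1/((s - 2)^2 + 1) ↔ -2e^(2t)sin(t).

f(t) = -2*exp(2*t)*sin(t) - 2*exp(2*t)*cos(t)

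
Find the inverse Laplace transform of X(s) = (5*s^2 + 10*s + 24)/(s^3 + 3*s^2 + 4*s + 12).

2*sin(2*t) + 2*cos(2*t) + 3*exp(-3*t)

Factor the denominator: s^3 + 3*s^2 + 4*s + 12 = (s + 3)*(s^2 + 4).
Partial fraction decomposition gives [3/(s + 3)] + [2*s/(s^2 + 4)] + [4/(s^2 + 4)].
Invert each term: 3/(s + 3) ↔ 3e^(-3t); 2·s/(s^2 + 4) ↔ 2cos(2t); 2·2/(s^2 + 4) ↔ 2sin(2t).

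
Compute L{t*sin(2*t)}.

4*s/(s^2 + 4)^2

L{sin(2t)} = 2/(s^2 + 4).
Then apply L{t·g(t)} = -d/ds[G(s)] with G(s) = 2/(s^2 + 4):
differentiating 1 time and applying the sign gives 4*s/(s^2 + 4)^2.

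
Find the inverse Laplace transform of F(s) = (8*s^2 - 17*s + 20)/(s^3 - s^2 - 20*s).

3*exp(5*t) - 1 + 6*exp(-4*t)

Factor the denominator: s^3 - s^2 - 20*s = s*(s - 5)*(s + 4).
Partial fraction decomposition gives [-1/s] + [3/(s - 5)] + [6/(s + 4)].
Invert each term: -1/(s - 0) ↔ -e^(0t); 3/(s - 5) ↔ 3e^(5t); 6/(s + 4) ↔ 6e^(-4t).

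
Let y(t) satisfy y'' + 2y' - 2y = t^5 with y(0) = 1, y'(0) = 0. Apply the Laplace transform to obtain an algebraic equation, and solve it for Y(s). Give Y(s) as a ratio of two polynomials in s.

Take the Laplace transform of both sides.
With L{y''} = s^2 Y - s·y(0) - y'(0) and L{y'} = sY - y(0), with y(0) = 1, y'(0) = 0: the LHS transforms to (s^2 + 2*s - 2)Y - (s + 2).
The right side is L{t^5} = 120/s^6.
So (s^2 + 2*s - 2)Y = 120/s^6 + (s + 2).
Isolate Y and clear denominators.

Y(s) = (s^7 + 2*s^6 + 120)/(s^8 + 2*s^7 - 2*s^6)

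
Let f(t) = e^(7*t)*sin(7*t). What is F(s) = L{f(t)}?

L{sin(7t)} = 7/(s^2 + 49).
By the first shifting theorem, multiplying by e^(7t) replaces s with s - 7.

F(s) = 7/((s - 7)^2 + 49)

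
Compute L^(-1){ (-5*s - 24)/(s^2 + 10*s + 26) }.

Complete the square in the denominator: s^2 + 10*s + 26 = (s + 5)^2 + 1^2.
Split the numerator to match: -5*s - 24 = -5·(s + 5) + 1·1.
Invert each term: -5·(s + 5)/((s + 5)^2 + 1) ↔ -5e^(-5t)cos(t); 1·1/((s + 5)^2 + 1) ↔ e^(-5t)sin(t).

exp(-5*t)*sin(t) - 5*exp(-5*t)*cos(t)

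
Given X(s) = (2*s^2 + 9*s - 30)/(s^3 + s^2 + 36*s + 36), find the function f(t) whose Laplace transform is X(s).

Factor the denominator: s^3 + s^2 + 36*s + 36 = (s + 1)*(s^2 + 36).
Partial fraction decomposition gives [-1/(s + 1)] + [3*s/(s^2 + 36)] + [6/(s^2 + 36)].
Invert each term: -1/(s + 1) ↔ -e^(-t); 3·s/(s^2 + 36) ↔ 3cos(6t); 1·6/(s^2 + 36) ↔ sin(6t).

f(t) = sin(6*t) + 3*cos(6*t) - exp(-t)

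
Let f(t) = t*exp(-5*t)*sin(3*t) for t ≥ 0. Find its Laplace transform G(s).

L{sin(3t)} = 3/(s^2 + 9).
Multiplying by e^(-5t) shifts s → s + 5, so L{exp(-5*t)*sin(3*t)} = 3/((s + 5)^2 + 9).
Then apply L{t·g(t)} = -d/ds[H(s)] with H(s) = 3/((s + 5)^2 + 9):
differentiating 1 time and applying the sign gives 6*(s + 5)/(s^2 + 10*s + 34)^2.

G(s) = 6*(s + 5)/(s^2 + 10*s + 34)^2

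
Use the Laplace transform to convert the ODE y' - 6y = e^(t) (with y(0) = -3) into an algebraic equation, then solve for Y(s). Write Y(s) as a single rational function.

Laplace-transform each side.
The derivative rules (L{y'} = sY - y(0) = sY - (-3)) turn the left side into (s - 6)Y - (-3).
The right side is L{e^(t)} = 1/(s - 1).
So (s - 6)Y = 1/(s - 1) + (-3).
Divide through and combine into a single rational function.

Y(s) = (-3*s + 4)/(s^2 - 7*s + 6)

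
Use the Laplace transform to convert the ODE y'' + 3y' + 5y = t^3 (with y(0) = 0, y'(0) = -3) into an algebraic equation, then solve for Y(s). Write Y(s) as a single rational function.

Y(s) = (-3*s^4 + 6)/(s^6 + 3*s^5 + 5*s^4)

Laplace-transform each side.
With L{y''} = s^2 Y - s·y(0) - y'(0) and L{y'} = sY - y(0), with y(0) = 0, y'(0) = -3: the LHS transforms to (s^2 + 3*s + 5)Y - (-3).
The right side is L{t^3} = 6/s^4.
So (s^2 + 3*s + 5)Y = 6/s^4 + (-3).
Solve for Y(s) and write it as one ratio of polynomials.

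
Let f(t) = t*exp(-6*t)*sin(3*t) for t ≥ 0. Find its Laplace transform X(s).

L{sin(3t)} = 3/(s^2 + 9).
Multiplying by e^(-6t) shifts s → s + 6, so L{exp(-6*t)*sin(3*t)} = 3/((s + 6)^2 + 9).
Then apply L{t·g(t)} = -d/ds[G(s)] with G(s) = 3/((s + 6)^2 + 9):
differentiating 1 time and applying the sign gives 6*(s + 6)/(s^2 + 12*s + 45)^2.

X(s) = 6*(s + 6)/(s^2 + 12*s + 45)^2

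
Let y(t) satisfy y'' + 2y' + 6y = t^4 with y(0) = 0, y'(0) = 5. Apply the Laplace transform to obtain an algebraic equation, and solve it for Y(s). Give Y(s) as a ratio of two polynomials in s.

Apply the Laplace transform to the equation.
With L{y''} = s^2 Y - s·y(0) - y'(0) and L{y'} = sY - y(0), with y(0) = 0, y'(0) = 5: the LHS transforms to (s^2 + 2*s + 6)Y - (5).
The right side is L{t^4} = 24/s^5.
So (s^2 + 2*s + 6)Y = 24/s^5 + (5).
Isolate Y and clear denominators.

Y(s) = (5*s^5 + 24)/(s^7 + 2*s^6 + 6*s^5)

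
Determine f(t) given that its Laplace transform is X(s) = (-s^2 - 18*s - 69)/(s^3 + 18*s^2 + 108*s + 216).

f(t) = 3*t^2*exp(-6*t)/2 - 6*t*exp(-6*t) - exp(-6*t)

Factor the denominator: s^3 + 18*s^2 + 108*s + 216 = (s + 6)^3.
Partial fraction decomposition gives [-1/(s + 6)] + [-6/(s + 6)^2] + [3/(s + 6)^3].
Invert each term: -1/(s + 6) ↔ -e^(-6t); -6/(s + 6)^2 ↔ -6t·e^(-6t); 3/(s + 6)^3 ↔ (3/2)t^2·e^(-6t).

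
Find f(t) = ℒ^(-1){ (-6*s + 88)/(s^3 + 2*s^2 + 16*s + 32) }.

Factor the denominator: s^3 + 2*s^2 + 16*s + 32 = (s + 2)*(s^2 + 16).
Partial fraction decomposition gives [5/(s + 2)] + [-5*s/(s^2 + 16)] + [4/(s^2 + 16)].
Invert each term: 5/(s + 2) ↔ 5e^(-2t); -5·s/(s^2 + 16) ↔ -5cos(4t); 1·4/(s^2 + 16) ↔ sin(4t).

f(t) = sin(4*t) - 5*cos(4*t) + 5*exp(-2*t)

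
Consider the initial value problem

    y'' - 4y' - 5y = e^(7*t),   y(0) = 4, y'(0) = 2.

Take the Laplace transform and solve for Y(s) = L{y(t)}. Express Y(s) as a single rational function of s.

Transform both sides with L{·}.
The derivative rules (L{y''} = s^2 Y - s·y(0) - y'(0) and L{y'} = sY - y(0), with y(0) = 4, y'(0) = 2) turn the left side into (s^2 - 4*s - 5)Y - (4*s - 14).
The right side is L{e^(7*t)} = 1/(s - 7).
So (s^2 - 4*s - 5)Y = 1/(s - 7) + (4*s - 14).
Divide through and combine into a single rational function.

Y(s) = (4*s^2 - 42*s + 99)/(s^3 - 11*s^2 + 23*s + 35)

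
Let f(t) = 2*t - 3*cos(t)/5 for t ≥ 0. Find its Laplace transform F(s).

F(s) = -3*s/(5*(s^2 + 1)) + 2/s^2

Apply the Laplace transform termwise.
(2)·[L{t} = 1!/s^2 = 1/s^2]; (-3/5)·[L{cos(t)} = s/(s^2 + 1)].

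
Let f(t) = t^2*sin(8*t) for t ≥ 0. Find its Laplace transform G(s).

L{sin(8t)} = 8/(s^2 + 64).
Then apply L{t^2·g(t)} = (-1)^2 d^2/ds^2[H(s)] with H(s) = 8/(s^2 + 64):
differentiating 2 times and applying the sign gives 16*(3*s^2 - 64)/(s^2 + 64)^3.

G(s) = 16*(3*s^2 - 64)/(s^2 + 64)^3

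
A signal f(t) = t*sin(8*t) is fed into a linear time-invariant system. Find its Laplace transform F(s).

F(s) = 16*s/(s^2 + 64)^2

L{sin(8t)} = 8/(s^2 + 64).
Then apply L{t·g(t)} = -d/ds[G(s)] with G(s) = 8/(s^2 + 64):
differentiating 1 time and applying the sign gives 16*s/(s^2 + 64)^2.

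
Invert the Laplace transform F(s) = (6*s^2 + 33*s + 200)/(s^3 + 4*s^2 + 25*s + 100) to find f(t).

f(t) = 5*sin(5*t) + 2*cos(5*t) + 4*exp(-4*t)

Factor the denominator: s^3 + 4*s^2 + 25*s + 100 = (s + 4)*(s^2 + 25).
Partial fraction decomposition gives [4/(s + 4)] + [2*s/(s^2 + 25)] + [25/(s^2 + 25)].
Invert each term: 4/(s + 4) ↔ 4e^(-4t); 2·s/(s^2 + 25) ↔ 2cos(5t); 5·5/(s^2 + 25) ↔ 5sin(5t).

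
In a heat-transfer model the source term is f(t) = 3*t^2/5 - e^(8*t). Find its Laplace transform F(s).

The transform is linear, so treat each term independently.
(3/5)·[L{t^2} = 2!/s^3 = 2/s^3]; (-1)·[L{e^(8t)} = 1/(s - 8)].

F(s) = -1/(s - 8) + 6/(5*s^3)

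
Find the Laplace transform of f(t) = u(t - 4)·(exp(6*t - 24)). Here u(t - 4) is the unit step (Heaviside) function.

By the second shifting theorem, L{u(t - c)·g(t - c)} = e^(-cs)·H(s) with c = 4 and H(s) = L{g(t)}.
L{e^(6t)} = 1/(s - 6).

exp(-4*s)/(s - 6)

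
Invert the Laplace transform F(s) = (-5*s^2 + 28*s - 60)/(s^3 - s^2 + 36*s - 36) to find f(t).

f(t) = -exp(t) + 4*sin(6*t) - 4*cos(6*t)

Factor the denominator: s^3 - s^2 + 36*s - 36 = (s - 1)*(s^2 + 36).
Partial fraction decomposition gives [-1/(s - 1)] + [-4*s/(s^2 + 36)] + [24/(s^2 + 36)].
Invert each term: -1/(s - 1) ↔ -e^(t); -4·s/(s^2 + 36) ↔ -4cos(6t); 4·6/(s^2 + 36) ↔ 4sin(6t).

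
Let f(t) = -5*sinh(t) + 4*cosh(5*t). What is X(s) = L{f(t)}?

X(s) = 4*s/(s^2 - 25) - 5/(s^2 - 1)

The transform is linear, so treat each term independently.
(-5)·[L{sinh(t)} = 1/(s^2 - 1)]; (4)·[L{cosh(5t)} = s/(s^2 - 25)].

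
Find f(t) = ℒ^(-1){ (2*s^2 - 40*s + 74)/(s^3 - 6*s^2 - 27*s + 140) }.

f(t) = -3*exp(7*t) + 2*exp(4*t) + 3*exp(-5*t)

Factor the denominator: s^3 - 6*s^2 - 27*s + 140 = (s - 7)*(s - 4)*(s + 5).
Partial fraction decomposition gives [3/(s + 5)] + [2/(s - 4)] + [-3/(s - 7)].
Invert each term: 3/(s + 5) ↔ 3e^(-5t); 2/(s - 4) ↔ 2e^(4t); -3/(s - 7) ↔ -3e^(7t).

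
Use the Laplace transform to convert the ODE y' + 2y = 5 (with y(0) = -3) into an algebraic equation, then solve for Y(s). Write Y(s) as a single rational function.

Apply the Laplace transform to the equation.
Using L{y'} = sY - y(0) = sY - (-3), the left side becomes (s + 2)Y - (-3).
The right side is L{5} = 5/s.
So (s + 2)Y = 5/s + (-3).
Isolate Y and clear denominators.

Y(s) = (-3*s + 5)/(s^2 + 2*s)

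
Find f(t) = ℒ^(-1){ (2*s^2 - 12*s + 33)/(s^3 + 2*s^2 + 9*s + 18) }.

Factor the denominator: s^3 + 2*s^2 + 9*s + 18 = (s + 2)*(s^2 + 9).
Partial fraction decomposition gives [5/(s + 2)] + [-3*s/(s^2 + 9)] + [-6/(s^2 + 9)].
Invert each term: 5/(s + 2) ↔ 5e^(-2t); -3·s/(s^2 + 9) ↔ -3cos(3t); -2·3/(s^2 + 9) ↔ -2sin(3t).

f(t) = -2*sin(3*t) - 3*cos(3*t) + 5*exp(-2*t)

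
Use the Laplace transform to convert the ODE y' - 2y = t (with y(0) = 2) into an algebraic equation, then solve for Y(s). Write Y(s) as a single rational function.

Laplace-transform each side.
Using L{y'} = sY - y(0) = sY - 2, the left side becomes (s - 2)Y - (2).
The right side is L{t} = s^(-2).
So (s - 2)Y = s^(-2) + (2).
Isolate Y and clear denominators.

Y(s) = (2*s^2 + 1)/(s^3 - 2*s^2)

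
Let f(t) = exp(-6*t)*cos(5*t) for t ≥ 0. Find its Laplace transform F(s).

F(s) = (s + 6)/((s + 6)^2 + 25)

L{cos(5t)} = s/(s^2 + 25).
By the first shifting theorem, multiplying by e^(-6t) replaces s with s + 6.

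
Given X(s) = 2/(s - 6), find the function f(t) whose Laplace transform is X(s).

Since L{e^(6t)} = 1/(s - 6), the inverse is exp(6*t), scaled by 2.

f(t) = 2*exp(6*t)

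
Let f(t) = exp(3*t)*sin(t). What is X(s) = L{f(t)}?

X(s) = 1/((s - 3)^2 + 1)

L{sin(t)} = 1/(s^2 + 1).
By the first shifting theorem, multiplying by e^(3t) replaces s with s - 3.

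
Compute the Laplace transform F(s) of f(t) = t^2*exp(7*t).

L{e^(7t)} = 1/(s - 7).
Then apply L{t^2·g(t)} = (-1)^2 d^2/ds^2[G(s)] with G(s) = 1/(s - 7):
differentiating 2 times and applying the sign gives 2/(s - 7)^3.

F(s) = 2/(s - 7)^3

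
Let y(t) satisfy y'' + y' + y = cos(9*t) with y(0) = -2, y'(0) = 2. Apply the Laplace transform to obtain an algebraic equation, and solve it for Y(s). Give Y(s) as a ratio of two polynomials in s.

Take the Laplace transform of both sides.
Using L{y''} = s^2 Y - s·y(0) - y'(0) and L{y'} = sY - y(0), with y(0) = -2, y'(0) = 2, the left side becomes (s^2 + s + 1)Y - (-2*s).
The right side is L{cos(9*t)} = s/(s^2 + 81).
So (s^2 + s + 1)Y = s/(s^2 + 81) + (-2*s).
Divide through and combine into a single rational function.

Y(s) = (-2*s^3 - 161*s)/(s^4 + s^3 + 82*s^2 + 81*s + 81)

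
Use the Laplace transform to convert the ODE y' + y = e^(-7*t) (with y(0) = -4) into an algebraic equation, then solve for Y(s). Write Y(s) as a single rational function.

Y(s) = (-4*s - 27)/(s^2 + 8*s + 7)

Apply the Laplace transform to the equation.
Using L{y'} = sY - y(0) = sY - (-4), the left side becomes (s + 1)Y - (-4).
The right side is L{e^(-7*t)} = 1/(s + 7).
So (s + 1)Y = 1/(s + 7) + (-4).
Solve for Y(s) and write it as one ratio of polynomials.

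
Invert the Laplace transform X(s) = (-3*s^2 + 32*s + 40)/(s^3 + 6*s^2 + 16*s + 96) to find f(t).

Factor the denominator: s^3 + 6*s^2 + 16*s + 96 = (s + 6)*(s^2 + 16).
Partial fraction decomposition gives [-5/(s + 6)] + [2*s/(s^2 + 16)] + [20/(s^2 + 16)].
Invert each term: -5/(s + 6) ↔ -5e^(-6t); 2·s/(s^2 + 16) ↔ 2cos(4t); 5·4/(s^2 + 16) ↔ 5sin(4t).

f(t) = 5*sin(4*t) + 2*cos(4*t) - 5*exp(-6*t)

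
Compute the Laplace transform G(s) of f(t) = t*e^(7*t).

G(s) = (s - 7)^(-2)

L{e^(7t)} = 1/(s - 7).
Then apply L{t·g(t)} = -d/ds[H(s)] with H(s) = 1/(s - 7):
differentiating 1 time and applying the sign gives (s - 7)^(-2).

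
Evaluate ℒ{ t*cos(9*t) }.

L{cos(9t)} = s/(s^2 + 81).
Then apply L{t·g(t)} = -d/ds[G(s)] with G(s) = s/(s^2 + 81):
differentiating 1 time and applying the sign gives (s - 9)*(s + 9)/(s^2 + 81)^2.

(s - 9)*(s + 9)/(s^2 + 81)^2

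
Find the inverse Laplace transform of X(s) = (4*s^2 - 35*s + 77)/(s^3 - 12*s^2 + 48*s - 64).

t^2*exp(4*t)/2 - 3*t*exp(4*t) + 4*exp(4*t)

Factor the denominator: s^3 - 12*s^2 + 48*s - 64 = (s - 4)^3.
Partial fraction decomposition gives [4/(s - 4)] + [-3/(s - 4)^2] + [(s - 4)^(-3)].
Invert each term: 4/(s - 4) ↔ 4e^(4t); -3/(s - 4)^2 ↔ -3t·e^(4t); 1/(s - 4)^3 ↔ (1/2)t^2·e^(4t).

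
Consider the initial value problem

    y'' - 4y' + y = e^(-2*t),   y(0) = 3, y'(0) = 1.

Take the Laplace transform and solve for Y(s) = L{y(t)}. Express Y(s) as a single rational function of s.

Y(s) = (3*s^2 - 5*s - 21)/(s^3 - 2*s^2 - 7*s + 2)

Laplace-transform each side.
The derivative rules (L{y''} = s^2 Y - s·y(0) - y'(0) and L{y'} = sY - y(0), with y(0) = 3, y'(0) = 1) turn the left side into (s^2 - 4*s + 1)Y - (3*s - 11).
The right side is L{e^(-2*t)} = 1/(s + 2).
So (s^2 - 4*s + 1)Y = 1/(s + 2) + (3*s - 11).
Solve for Y(s) and write it as one ratio of polynomials.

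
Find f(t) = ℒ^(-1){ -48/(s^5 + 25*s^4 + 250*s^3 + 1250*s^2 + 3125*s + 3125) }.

f(t) = -2*t^4*exp(-5*t)

Rewrite the denominator: s^5 + 25*s^4 + 250*s^3 + 1250*s^2 + 3125*s + 3125 = (s + 5)^5.
The form in (s + 5) signals a first-shifting-theorem factor e^(-5t).
Since L{t^4} = 4!/s^5 = 24/s^5, the inverse is t^4*exp(-5*t), scaled by -2.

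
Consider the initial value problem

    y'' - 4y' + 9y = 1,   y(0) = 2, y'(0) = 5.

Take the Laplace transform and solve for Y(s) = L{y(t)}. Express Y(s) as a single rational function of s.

Y(s) = (2*s^2 - 3*s + 1)/(s^3 - 4*s^2 + 9*s)

Apply the Laplace transform to the equation.
Using L{y''} = s^2 Y - s·y(0) - y'(0) and L{y'} = sY - y(0), with y(0) = 2, y'(0) = 5, the left side becomes (s^2 - 4*s + 9)Y - (2*s - 3).
The right side is L{1} = 1/s.
So (s^2 - 4*s + 9)Y = 1/s + (2*s - 3).
Solve for Y(s) and write it as one ratio of polynomials.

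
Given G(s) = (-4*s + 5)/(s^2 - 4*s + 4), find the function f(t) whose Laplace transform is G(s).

f(t) = -3*t*exp(2*t) - 4*exp(2*t)

Factor the denominator: s^2 - 4*s + 4 = (s - 2)^2.
Partial fraction decomposition gives [-4/(s - 2)] + [-3/(s - 2)^2].
Invert each term: -4/(s - 2) ↔ -4e^(2t); -3/(s - 2)^2 ↔ -3t·e^(2t).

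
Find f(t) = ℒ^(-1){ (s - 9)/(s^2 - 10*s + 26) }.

f(t) = -4*exp(5*t)*sin(t) + exp(5*t)*cos(t)

Complete the square in the denominator: s^2 - 10*s + 26 = (s - 5)^2 + 1^2.
Split the numerator to match: s - 9 = 1·(s - 5) - 4·1.
Invert each term: 1·(s - 5)/((s - 5)^2 + 1) ↔ e^(5t)cos(t); -4·1/((s - 5)^2 + 1) ↔ -4e^(5t)sin(t).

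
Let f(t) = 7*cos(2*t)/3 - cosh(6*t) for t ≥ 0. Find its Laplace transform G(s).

The transform is linear, so treat each term independently.
(7/3)·[L{cos(2t)} = s/(s^2 + 4)]; (-1)·[L{cosh(6t)} = s/(s^2 - 36)].

G(s) = 7*s/(3*(s^2 + 4)) - s/(s^2 - 36)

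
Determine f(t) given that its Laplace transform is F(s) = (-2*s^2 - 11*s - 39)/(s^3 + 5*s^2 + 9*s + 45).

f(t) = -2*sin(3*t) - cos(3*t) - exp(-5*t)

Factor the denominator: s^3 + 5*s^2 + 9*s + 45 = (s + 5)*(s^2 + 9).
Partial fraction decomposition gives [-1/(s + 5)] + [-s/(s^2 + 9)] + [-6/(s^2 + 9)].
Invert each term: -1/(s + 5) ↔ -e^(-5t); -1·s/(s^2 + 9) ↔ -cos(3t); -2·3/(s^2 + 9) ↔ -2sin(3t).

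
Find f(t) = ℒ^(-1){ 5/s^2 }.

f(t) = 5*t

Since L{t} = 1!/s^2 = 1/s^2, the inverse is t, scaled by 5.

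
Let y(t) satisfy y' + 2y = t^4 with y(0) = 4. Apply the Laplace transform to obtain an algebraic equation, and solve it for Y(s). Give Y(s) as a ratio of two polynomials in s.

Transform both sides with L{·}.
Using L{y'} = sY - y(0) = sY - 4, the left side becomes (s + 2)Y - (4).
The right side is L{t^4} = 24/s^5.
So (s + 2)Y = 24/s^5 + (4).
Isolate Y and clear denominators.

Y(s) = (4*s^5 + 24)/(s^6 + 2*s^5)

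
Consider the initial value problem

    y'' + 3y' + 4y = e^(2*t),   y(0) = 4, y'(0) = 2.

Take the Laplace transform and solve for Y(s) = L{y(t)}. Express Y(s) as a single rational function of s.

Y(s) = (4*s^2 + 6*s - 27)/(s^3 + s^2 - 2*s - 8)

Apply the Laplace transform to the equation.
The derivative rules (L{y''} = s^2 Y - s·y(0) - y'(0) and L{y'} = sY - y(0), with y(0) = 4, y'(0) = 2) turn the left side into (s^2 + 3*s + 4)Y - (4*s + 14).
The right side is L{e^(2*t)} = 1/(s - 2).
So (s^2 + 3*s + 4)Y = 1/(s - 2) + (4*s + 14).
Solve for Y(s) and write it as one ratio of polynomials.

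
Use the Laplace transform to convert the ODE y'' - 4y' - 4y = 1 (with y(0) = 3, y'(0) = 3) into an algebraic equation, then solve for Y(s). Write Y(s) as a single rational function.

Y(s) = (3*s^2 - 9*s + 1)/(s^3 - 4*s^2 - 4*s)

Take the Laplace transform of both sides.
The derivative rules (L{y''} = s^2 Y - s·y(0) - y'(0) and L{y'} = sY - y(0), with y(0) = 3, y'(0) = 3) turn the left side into (s^2 - 4*s - 4)Y - (3*s - 9).
The right side is L{1} = 1/s.
So (s^2 - 4*s - 4)Y = 1/s + (3*s - 9).
Divide through and combine into a single rational function.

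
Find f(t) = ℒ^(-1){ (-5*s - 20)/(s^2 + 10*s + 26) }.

f(t) = 5*exp(-5*t)*sin(t) - 5*exp(-5*t)*cos(t)

Complete the square in the denominator: s^2 + 10*s + 26 = (s + 5)^2 + 1^2.
Split the numerator to match: -5*s - 20 = -5·(s + 5) + 5·1.
Invert each term: -5·(s + 5)/((s + 5)^2 + 1) ↔ -5e^(-5t)cos(t); 5·1/((s + 5)^2 + 1) ↔ 5e^(-5t)sin(t).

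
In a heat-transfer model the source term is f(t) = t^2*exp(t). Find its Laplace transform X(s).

L{e^(t)} = 1/(s - 1).
Then apply L{t^2·g(t)} = (-1)^2 d^2/ds^2[G(s)] with G(s) = 1/(s - 1):
differentiating 2 times and applying the sign gives 2/(s - 1)^3.

X(s) = 2/(s - 1)^3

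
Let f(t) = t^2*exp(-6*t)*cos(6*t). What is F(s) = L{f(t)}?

F(s) = 2*(s + 6)*(s^2 + 12*s - 72)/(s^2 + 12*s + 72)^3

L{cos(6t)} = s/(s^2 + 36).
Multiplying by e^(-6t) shifts s → s + 6, so L{exp(-6*t)*cos(6*t)} = (s + 6)/((s + 6)^2 + 36).
Then apply L{t^2·g(t)} = (-1)^2 d^2/ds^2[G(s)] with G(s) = (s + 6)/((s + 6)^2 + 36):
differentiating 2 times and applying the sign gives 2*(s + 6)*(s^2 + 12*s - 72)/(s^2 + 12*s + 72)^3.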